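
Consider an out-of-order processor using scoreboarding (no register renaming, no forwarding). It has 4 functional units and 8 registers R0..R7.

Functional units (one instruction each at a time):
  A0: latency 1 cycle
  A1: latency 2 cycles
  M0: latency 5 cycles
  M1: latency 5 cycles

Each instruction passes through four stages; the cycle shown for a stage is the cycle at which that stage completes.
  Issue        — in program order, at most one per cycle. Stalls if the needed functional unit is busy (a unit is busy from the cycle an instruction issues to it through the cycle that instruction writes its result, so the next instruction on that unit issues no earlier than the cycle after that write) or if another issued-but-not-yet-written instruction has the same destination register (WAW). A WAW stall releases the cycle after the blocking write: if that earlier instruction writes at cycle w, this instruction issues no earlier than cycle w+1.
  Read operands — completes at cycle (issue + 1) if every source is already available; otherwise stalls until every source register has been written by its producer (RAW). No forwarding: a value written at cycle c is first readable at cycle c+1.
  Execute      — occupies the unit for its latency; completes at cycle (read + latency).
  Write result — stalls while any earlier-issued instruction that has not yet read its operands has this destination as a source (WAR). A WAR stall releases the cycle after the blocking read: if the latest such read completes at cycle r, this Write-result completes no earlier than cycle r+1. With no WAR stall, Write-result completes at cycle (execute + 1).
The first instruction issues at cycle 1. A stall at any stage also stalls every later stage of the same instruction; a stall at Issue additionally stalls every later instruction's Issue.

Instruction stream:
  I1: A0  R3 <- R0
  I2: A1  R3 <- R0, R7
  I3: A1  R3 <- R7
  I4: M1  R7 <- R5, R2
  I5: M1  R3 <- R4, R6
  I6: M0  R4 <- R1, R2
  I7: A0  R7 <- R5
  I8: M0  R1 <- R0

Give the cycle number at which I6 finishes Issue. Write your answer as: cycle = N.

[I1] 1/2/3/4
[I2] 5/6/8/9  (WAW R3: wait I1 write@4)
[I3] 10/11/13/14  (struct: A1 busy until I2 writes@9)
[I4] 11/12/17/18
[I5] 19/20/25/26  (struct: M1 busy until I4 writes@18)
[I6] 20/21/26/27
[I7] 21/22/23/24
[I8] 28/29/34/35  (struct: M0 busy until I6 writes@27)

cycle = 20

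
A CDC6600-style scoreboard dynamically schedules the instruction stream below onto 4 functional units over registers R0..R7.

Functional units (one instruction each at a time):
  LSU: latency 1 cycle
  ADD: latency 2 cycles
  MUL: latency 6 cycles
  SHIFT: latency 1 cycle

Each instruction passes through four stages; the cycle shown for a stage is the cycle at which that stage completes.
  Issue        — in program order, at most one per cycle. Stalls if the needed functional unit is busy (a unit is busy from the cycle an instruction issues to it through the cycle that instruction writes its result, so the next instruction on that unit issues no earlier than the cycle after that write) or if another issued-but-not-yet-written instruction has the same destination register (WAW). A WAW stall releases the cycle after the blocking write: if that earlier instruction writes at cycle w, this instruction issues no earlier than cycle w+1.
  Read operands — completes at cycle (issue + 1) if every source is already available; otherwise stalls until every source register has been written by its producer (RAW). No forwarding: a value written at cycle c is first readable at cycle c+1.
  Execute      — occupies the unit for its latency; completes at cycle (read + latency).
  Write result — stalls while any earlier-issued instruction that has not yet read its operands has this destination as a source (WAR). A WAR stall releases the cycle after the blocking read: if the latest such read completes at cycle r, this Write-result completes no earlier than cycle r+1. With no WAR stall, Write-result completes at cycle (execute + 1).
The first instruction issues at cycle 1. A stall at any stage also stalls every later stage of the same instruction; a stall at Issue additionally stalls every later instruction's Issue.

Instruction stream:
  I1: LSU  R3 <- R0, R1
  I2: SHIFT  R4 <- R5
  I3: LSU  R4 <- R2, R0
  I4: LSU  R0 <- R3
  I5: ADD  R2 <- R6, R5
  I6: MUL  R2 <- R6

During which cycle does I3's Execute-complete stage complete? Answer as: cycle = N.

I1: IS=1 RO=2 EX=3 WR=4
I2: IS=2 RO=3 EX=4 WR=5
I3: IS=6 RO=7 EX=8 WR=9  [WAW R4: wait I2 write@5]
I4: IS=10 RO=11 EX=12 WR=13  [struct: LSU busy until I3 writes@9]
I5: IS=11 RO=12 EX=14 WR=15
I6: IS=16 RO=17 EX=23 WR=24  [WAW R2: wait I5 write@15]

cycle = 8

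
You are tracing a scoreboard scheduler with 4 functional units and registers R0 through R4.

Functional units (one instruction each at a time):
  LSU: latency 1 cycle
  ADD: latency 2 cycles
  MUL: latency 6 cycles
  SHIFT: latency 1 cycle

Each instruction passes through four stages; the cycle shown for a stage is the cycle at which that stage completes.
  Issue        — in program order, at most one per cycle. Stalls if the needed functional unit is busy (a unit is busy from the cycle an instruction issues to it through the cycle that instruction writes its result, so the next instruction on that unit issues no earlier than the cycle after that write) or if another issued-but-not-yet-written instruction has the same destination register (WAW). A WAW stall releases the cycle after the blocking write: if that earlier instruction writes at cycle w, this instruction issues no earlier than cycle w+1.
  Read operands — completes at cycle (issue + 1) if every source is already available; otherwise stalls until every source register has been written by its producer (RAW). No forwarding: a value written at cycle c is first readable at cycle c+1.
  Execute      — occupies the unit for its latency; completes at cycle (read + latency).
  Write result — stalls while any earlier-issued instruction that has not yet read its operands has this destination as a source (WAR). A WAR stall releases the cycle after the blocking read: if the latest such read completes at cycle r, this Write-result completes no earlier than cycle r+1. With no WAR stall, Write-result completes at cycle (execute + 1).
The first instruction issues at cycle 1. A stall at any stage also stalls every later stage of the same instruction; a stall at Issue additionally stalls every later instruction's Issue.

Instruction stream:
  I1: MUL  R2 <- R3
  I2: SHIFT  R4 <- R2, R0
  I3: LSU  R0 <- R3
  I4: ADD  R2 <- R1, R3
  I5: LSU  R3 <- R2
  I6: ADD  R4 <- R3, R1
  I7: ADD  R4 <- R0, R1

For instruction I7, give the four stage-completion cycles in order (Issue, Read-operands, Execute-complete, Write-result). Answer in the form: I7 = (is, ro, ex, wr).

I7 = (22, 23, 25, 26)

c1: I1→MUL
c2: I1 RO · I2→SHIFT
c3: I3→LSU
c4: I3 RO
c5: I3 EX
c8: I1 EX
c9: I1 WR R2
c10: I2 RO · I4→ADD
c11: I2 EX · I3 WR R0 · I4 RO
c12: I2 WR R4 · I5→LSU
c13: I4 EX
c14: I4 WR R2
c15: I5 RO · I6→ADD
c16: I5 EX
c17: I5 WR R3
c18: I6 RO
c20: I6 EX
c21: I6 WR R4
c22: I7→ADD
c23: I7 RO
c25: I7 EX
c26: I7 WR R4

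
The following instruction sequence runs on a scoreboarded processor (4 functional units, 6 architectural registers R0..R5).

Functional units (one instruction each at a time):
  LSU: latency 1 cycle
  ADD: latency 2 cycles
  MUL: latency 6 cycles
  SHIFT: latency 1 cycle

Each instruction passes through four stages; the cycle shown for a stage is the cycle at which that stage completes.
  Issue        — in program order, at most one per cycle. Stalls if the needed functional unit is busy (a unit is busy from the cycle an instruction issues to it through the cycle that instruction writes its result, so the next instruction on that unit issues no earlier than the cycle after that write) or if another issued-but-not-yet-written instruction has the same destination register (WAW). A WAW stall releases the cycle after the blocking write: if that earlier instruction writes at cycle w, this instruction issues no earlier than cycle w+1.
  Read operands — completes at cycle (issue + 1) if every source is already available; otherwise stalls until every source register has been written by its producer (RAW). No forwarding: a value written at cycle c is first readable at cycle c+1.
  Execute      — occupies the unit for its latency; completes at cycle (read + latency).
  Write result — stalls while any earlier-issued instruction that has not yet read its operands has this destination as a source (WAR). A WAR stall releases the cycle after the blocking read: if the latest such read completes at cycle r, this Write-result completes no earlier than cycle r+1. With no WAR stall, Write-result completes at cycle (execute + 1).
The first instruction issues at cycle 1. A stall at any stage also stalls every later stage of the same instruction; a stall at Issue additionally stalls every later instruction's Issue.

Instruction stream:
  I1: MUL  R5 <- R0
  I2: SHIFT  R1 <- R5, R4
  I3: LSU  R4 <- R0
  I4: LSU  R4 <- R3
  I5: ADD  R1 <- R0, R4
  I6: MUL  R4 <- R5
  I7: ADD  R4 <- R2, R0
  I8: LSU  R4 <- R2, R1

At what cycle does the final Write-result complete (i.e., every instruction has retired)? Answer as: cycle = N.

cycle = 33

cycle 1: I1 issues→MUL
cycle 2: I1 reads, I2 issues→SHIFT
cycle 3: I3 issues→LSU
cycle 4: I3 reads
cycle 5: I3 exec-done
cycle 8: I1 exec-done
cycle 9: I1 writes R5
cycle 10: I2 reads
cycle 11: I2 exec-done, I3 writes R4
cycle 12: I2 writes R1, I4 issues→LSU
cycle 13: I4 reads, I5 issues→ADD
cycle 14: I4 exec-done
cycle 15: I4 writes R4
cycle 16: I5 reads, I6 issues→MUL
cycle 17: I6 reads
cycle 18: I5 exec-done
cycle 19: I5 writes R1
cycle 23: I6 exec-done
cycle 24: I6 writes R4
cycle 25: I7 issues→ADD
cycle 26: I7 reads
cycle 28: I7 exec-done
cycle 29: I7 writes R4
cycle 30: I8 issues→LSU
cycle 31: I8 reads
cycle 32: I8 exec-done
cycle 33: I8 writes R4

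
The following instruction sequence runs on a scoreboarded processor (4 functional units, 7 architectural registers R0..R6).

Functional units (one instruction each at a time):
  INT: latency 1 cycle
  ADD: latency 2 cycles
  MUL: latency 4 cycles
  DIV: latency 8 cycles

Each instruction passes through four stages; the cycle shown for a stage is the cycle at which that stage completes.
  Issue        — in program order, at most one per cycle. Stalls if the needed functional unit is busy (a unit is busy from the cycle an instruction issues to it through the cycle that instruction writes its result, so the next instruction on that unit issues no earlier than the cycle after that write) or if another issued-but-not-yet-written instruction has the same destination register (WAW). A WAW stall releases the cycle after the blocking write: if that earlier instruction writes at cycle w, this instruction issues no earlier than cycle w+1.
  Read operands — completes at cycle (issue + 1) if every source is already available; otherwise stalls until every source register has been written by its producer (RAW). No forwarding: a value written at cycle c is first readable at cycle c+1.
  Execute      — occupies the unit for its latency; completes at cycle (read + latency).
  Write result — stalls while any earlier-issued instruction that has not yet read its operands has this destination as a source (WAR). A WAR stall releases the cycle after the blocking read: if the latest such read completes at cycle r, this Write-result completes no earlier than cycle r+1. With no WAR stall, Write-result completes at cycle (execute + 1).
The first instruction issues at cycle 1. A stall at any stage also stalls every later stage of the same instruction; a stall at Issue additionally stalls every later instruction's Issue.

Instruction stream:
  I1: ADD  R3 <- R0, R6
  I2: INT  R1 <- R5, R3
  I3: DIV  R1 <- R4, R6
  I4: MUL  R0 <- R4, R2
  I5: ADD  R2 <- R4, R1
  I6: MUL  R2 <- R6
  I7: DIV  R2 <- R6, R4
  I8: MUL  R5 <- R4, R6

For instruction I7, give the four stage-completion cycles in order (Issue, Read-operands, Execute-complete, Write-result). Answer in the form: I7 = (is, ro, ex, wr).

I7 = (31, 32, 40, 41)

t=1  issue I1 (ADD)
t=2  I1 read-ops | issue I2 (INT)
t=4  I1 finished on ADD
t=5  I1→R3
t=6  I2 read-ops
t=7  I2 finished on INT
t=8  I2→R1
t=9  issue I3 (DIV)
t=10  I3 read-ops | issue I4 (MUL)
t=11  I4 read-ops | issue I5 (ADD)
t=15  I4 finished on MUL
t=16  I4→R0
t=18  I3 finished on DIV
t=19  I3→R1
t=20  I5 read-ops
t=22  I5 finished on ADD
t=23  I5→R2
t=24  issue I6 (MUL)
t=25  I6 read-ops
t=29  I6 finished on MUL
t=30  I6→R2
t=31  issue I7 (DIV)
t=32  I7 read-ops | issue I8 (MUL)
t=33  I8 read-ops
t=37  I8 finished on MUL
t=38  I8→R5
t=40  I7 finished on DIV
t=41  I7→R2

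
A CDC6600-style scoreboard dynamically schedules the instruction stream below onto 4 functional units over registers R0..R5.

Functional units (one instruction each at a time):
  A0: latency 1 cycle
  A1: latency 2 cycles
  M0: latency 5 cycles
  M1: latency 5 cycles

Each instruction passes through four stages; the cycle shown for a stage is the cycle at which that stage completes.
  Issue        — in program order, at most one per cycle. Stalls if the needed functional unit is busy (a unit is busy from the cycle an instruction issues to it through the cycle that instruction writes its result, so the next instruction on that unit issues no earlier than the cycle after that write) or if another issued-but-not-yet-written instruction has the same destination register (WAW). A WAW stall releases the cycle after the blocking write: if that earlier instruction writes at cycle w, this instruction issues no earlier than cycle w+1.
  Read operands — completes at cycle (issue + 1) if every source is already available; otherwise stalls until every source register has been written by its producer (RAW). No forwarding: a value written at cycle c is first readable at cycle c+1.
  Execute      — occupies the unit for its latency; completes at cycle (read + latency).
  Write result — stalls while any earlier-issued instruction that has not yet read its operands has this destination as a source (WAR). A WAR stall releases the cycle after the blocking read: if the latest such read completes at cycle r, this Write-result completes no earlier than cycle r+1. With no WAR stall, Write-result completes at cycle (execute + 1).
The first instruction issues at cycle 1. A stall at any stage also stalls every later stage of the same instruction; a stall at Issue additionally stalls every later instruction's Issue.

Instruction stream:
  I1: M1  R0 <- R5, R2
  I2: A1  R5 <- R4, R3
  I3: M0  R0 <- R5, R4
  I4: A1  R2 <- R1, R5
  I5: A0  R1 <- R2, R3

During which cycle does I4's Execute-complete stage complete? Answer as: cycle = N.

1) issue 1, read 2, done 7, write 8
2) issue 2, read 3, done 5, write 6
3) issue 9, read 10, done 15, write 16  <WAW R0: wait I1 write@8>
4) issue 10, read 11, done 13, write 14
5) issue 11, read 15, done 16, write 17  <RAW R2: wait I4 write@14>

cycle = 13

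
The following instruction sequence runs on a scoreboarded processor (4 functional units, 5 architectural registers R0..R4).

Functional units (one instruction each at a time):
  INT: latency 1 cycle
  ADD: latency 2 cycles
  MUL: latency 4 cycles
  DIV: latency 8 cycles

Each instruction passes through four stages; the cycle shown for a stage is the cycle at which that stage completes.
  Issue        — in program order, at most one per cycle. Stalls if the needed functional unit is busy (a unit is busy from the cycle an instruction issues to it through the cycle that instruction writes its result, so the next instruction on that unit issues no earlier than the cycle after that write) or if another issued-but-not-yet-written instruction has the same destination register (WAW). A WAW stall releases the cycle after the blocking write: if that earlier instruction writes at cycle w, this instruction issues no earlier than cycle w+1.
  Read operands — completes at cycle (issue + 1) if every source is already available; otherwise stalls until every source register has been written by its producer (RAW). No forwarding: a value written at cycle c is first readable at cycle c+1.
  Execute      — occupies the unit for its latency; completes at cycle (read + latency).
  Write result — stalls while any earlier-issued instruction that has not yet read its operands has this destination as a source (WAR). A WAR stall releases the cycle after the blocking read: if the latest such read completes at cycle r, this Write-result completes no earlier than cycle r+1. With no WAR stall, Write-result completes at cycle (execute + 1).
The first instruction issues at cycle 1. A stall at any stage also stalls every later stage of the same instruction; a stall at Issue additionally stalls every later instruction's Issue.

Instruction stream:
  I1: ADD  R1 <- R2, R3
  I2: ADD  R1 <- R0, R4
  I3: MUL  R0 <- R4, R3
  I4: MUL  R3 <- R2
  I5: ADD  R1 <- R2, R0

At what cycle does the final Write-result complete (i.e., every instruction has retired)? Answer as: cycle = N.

[1] I1 dispatched to ADD
[2] I1 operands ready
[4] I1 complete
[5] R1←I1
[6] I2 dispatched to ADD
[7] I2 operands ready, I3 dispatched to MUL
[8] I3 operands ready
[9] I2 complete
[10] R1←I2
[12] I3 complete
[13] R0←I3
[14] I4 dispatched to MUL
[15] I4 operands ready, I5 dispatched to ADD
[16] I5 operands ready
[18] I5 complete
[19] I4 complete, R1←I5
[20] R3←I4

cycle = 20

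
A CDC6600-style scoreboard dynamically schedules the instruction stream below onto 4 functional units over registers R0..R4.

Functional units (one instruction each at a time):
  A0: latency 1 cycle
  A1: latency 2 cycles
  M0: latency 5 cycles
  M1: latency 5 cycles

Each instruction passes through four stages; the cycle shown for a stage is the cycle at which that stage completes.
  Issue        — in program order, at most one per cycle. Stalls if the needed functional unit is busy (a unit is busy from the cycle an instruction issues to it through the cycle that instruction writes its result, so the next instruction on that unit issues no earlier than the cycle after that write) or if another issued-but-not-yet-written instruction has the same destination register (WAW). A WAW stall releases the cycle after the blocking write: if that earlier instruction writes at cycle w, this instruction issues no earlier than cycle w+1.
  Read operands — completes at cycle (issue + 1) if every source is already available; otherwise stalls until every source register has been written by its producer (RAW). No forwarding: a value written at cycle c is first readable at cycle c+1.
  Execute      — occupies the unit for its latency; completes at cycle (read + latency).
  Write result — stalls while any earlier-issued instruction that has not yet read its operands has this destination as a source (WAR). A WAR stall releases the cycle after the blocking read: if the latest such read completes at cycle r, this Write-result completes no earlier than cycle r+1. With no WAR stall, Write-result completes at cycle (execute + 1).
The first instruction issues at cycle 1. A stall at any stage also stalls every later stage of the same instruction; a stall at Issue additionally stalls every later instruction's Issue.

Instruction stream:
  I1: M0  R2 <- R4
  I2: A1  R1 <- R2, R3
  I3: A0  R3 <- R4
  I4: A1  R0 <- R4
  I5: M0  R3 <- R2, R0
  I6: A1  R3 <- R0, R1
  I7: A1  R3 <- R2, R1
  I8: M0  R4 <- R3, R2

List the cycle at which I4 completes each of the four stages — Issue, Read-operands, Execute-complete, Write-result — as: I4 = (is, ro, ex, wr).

I4 = (13, 14, 16, 17)

[I1] 1/2/7/8
[I2] 2/9/11/12  (RAW R2: wait I1 write@8)
[I3] 3/4/5/10  (WAR R3: wait I2 read@9)
[I4] 13/14/16/17  (struct: A1 busy until I2 writes@12)
[I5] 14/18/23/24  (RAW R0: wait I4 write@17)
[I6] 25/26/28/29  (WAW R3: wait I5 write@24)
[I7] 30/31/33/34  (struct: A1 busy until I6 writes@29)
[I8] 31/35/40/41  (RAW R3: wait I7 write@34)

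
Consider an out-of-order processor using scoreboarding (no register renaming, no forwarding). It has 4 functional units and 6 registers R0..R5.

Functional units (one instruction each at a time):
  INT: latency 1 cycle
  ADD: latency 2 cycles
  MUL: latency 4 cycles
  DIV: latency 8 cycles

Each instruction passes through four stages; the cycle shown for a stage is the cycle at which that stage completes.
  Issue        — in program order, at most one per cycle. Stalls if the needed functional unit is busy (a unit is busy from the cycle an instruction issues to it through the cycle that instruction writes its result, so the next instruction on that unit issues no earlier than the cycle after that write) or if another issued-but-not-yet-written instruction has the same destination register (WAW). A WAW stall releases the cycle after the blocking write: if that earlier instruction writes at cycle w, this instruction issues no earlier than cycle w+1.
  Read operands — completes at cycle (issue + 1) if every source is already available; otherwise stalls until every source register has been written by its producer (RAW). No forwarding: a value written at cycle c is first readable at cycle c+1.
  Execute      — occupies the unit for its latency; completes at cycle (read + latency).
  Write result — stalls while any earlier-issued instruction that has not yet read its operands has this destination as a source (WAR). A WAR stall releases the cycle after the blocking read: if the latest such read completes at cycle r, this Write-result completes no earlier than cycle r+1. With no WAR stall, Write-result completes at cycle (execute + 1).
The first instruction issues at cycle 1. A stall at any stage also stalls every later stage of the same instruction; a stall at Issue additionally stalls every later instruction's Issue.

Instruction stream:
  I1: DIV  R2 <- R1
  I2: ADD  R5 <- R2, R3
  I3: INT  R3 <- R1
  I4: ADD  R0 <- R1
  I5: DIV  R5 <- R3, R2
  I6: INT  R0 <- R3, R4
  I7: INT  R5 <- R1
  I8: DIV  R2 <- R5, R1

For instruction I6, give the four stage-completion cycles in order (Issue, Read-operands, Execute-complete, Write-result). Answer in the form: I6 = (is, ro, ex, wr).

I6 = (21, 22, 23, 24)

I1  is:1  ro:2  ex:10  wr:11
I2  is:2  ro:12  ex:14  wr:15  — RAW R2: wait I1 write@11
I3  is:3  ro:4  ex:5  wr:13  — WAR R3: wait I2 read@12
I4  is:16  ro:17  ex:19  wr:20  — struct: ADD busy until I2 writes@15
I5  is:17  ro:18  ex:26  wr:27
I6  is:21  ro:22  ex:23  wr:24  — WAW R0: wait I4 write@20
I7  is:28  ro:29  ex:30  wr:31  — WAW R5: wait I5 write@27
I8  is:29  ro:32  ex:40  wr:41  — RAW R5: wait I7 write@31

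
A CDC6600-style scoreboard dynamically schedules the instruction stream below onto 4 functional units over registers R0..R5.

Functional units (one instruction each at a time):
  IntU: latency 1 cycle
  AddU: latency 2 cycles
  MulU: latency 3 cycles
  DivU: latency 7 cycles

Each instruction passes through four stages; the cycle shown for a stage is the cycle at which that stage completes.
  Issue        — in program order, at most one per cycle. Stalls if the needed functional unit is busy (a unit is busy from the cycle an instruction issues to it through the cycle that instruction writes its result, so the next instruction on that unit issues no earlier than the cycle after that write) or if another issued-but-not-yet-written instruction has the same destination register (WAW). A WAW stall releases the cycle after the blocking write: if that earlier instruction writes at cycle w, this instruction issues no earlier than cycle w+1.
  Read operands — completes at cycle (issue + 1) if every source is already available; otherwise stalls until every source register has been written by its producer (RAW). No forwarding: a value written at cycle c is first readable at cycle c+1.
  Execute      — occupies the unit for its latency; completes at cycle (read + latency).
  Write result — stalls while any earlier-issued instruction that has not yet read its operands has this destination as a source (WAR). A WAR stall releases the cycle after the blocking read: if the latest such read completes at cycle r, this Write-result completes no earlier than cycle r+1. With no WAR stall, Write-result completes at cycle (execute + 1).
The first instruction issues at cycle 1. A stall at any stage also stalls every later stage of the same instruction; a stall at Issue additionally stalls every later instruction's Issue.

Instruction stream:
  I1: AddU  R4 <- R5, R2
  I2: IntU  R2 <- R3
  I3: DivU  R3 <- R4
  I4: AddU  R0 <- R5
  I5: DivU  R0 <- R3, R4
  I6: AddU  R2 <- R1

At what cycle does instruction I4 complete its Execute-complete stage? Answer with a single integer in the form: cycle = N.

cycle = 9

I1  is:1  ro:2  ex:4  wr:5
I2  is:2  ro:3  ex:4  wr:5
I3  is:3  ro:6  ex:13  wr:14  — RAW R4: wait I1 write@5
I4  is:6  ro:7  ex:9  wr:10  — struct: AddU busy until I1 writes@5
I5  is:15  ro:16  ex:23  wr:24  — struct: DivU busy until I3 writes@14
I6  is:16  ro:17  ex:19  wr:20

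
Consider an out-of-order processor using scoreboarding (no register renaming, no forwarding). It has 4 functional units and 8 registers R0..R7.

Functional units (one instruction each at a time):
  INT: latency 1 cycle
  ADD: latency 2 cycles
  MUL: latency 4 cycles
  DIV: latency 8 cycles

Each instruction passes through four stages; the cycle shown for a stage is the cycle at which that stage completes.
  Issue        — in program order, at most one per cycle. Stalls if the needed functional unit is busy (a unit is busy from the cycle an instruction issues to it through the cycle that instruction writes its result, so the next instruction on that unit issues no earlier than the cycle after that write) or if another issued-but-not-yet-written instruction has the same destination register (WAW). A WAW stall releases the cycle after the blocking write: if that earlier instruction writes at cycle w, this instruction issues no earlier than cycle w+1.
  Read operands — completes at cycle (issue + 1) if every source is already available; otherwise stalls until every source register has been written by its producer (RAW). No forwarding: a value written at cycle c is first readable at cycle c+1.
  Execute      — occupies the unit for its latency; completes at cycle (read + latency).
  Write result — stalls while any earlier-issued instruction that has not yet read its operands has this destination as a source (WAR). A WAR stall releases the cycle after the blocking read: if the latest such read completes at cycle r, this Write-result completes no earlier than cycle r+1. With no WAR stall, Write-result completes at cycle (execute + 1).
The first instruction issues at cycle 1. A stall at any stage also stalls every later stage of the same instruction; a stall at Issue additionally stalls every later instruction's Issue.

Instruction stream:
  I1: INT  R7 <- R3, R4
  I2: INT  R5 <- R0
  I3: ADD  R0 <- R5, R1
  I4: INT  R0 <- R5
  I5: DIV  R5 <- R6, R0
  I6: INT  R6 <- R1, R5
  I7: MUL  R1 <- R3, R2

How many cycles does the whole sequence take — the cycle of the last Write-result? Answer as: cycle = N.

cycle = 29

t=1  issue I1 (INT)
t=2  I1 read-ops
t=3  I1 finished on INT
t=4  I1→R7
t=5  issue I2 (INT)
t=6  I2 read-ops; issue I3 (ADD)
t=7  I2 finished on INT
t=8  I2→R5
t=9  I3 read-ops
t=11  I3 finished on ADD
t=12  I3→R0
t=13  issue I4 (INT)
t=14  I4 read-ops; issue I5 (DIV)
t=15  I4 finished on INT
t=16  I4→R0
t=17  I5 read-ops; issue I6 (INT)
t=18  issue I7 (MUL)
t=19  I7 read-ops
t=23  I7 finished on MUL
t=25  I5 finished on DIV
t=26  I5→R5
t=27  I6 read-ops
t=28  I6 finished on INT; I7→R1
t=29  I6→R6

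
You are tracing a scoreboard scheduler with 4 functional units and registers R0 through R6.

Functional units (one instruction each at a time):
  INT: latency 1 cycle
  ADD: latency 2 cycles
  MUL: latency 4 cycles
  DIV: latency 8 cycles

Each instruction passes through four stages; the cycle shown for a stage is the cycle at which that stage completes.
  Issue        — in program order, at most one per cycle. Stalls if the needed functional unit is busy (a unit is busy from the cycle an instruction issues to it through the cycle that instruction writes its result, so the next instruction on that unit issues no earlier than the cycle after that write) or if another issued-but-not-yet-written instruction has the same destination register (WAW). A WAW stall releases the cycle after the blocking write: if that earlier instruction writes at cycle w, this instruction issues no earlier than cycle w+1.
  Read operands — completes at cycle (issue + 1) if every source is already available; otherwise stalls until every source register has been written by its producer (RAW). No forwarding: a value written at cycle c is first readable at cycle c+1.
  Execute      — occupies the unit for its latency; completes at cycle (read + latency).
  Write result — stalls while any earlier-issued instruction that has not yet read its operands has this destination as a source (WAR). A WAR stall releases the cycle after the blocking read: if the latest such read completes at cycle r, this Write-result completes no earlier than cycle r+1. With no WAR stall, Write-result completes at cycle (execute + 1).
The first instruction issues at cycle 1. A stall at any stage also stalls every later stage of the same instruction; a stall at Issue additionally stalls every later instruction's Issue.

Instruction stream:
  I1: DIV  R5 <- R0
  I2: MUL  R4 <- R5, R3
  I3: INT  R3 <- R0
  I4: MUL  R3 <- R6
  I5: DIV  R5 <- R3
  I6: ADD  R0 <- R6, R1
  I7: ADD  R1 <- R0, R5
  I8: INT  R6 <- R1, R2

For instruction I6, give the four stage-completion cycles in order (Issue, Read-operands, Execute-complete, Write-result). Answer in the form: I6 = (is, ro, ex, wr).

I1: IS=1 RO=2 EX=10 WR=11
I2: IS=2 RO=12 EX=16 WR=17  [RAW R5: wait I1 write@11]
I3: IS=3 RO=4 EX=5 WR=13  [WAR R3: wait I2 read@12]
I4: IS=18 RO=19 EX=23 WR=24  [struct: MUL busy until I2 writes@17]
I5: IS=19 RO=25 EX=33 WR=34  [RAW R3: wait I4 write@24]
I6: IS=20 RO=21 EX=23 WR=24
I7: IS=25 RO=35 EX=37 WR=38  [struct: ADD busy until I6 writes@24; RAW R5: wait I5 write@34]
I8: IS=26 RO=39 EX=40 WR=41  [RAW R1: wait I7 write@38]

I6 = (20, 21, 23, 24)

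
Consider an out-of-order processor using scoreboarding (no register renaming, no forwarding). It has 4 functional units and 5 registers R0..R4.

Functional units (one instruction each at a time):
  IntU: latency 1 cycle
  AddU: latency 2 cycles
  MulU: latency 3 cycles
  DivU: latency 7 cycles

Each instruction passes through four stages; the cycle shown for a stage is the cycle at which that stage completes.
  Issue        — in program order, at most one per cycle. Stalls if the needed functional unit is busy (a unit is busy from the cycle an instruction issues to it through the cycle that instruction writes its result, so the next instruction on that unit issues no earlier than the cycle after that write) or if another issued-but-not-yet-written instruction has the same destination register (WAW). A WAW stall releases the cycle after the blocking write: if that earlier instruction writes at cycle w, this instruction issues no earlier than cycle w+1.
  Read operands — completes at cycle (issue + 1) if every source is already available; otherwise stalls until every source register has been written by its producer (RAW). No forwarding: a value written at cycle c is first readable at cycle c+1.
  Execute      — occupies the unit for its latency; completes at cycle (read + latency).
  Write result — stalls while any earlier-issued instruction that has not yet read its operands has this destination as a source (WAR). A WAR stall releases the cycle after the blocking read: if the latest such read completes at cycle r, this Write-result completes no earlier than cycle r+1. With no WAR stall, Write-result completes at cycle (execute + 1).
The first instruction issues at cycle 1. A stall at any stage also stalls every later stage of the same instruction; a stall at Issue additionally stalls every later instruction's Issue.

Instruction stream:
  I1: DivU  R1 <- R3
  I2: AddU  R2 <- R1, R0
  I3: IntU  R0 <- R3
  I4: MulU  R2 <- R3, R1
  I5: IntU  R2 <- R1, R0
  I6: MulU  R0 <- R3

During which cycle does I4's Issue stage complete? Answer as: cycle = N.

cycle = 15

I1  is:1  ro:2  ex:9  wr:10
I2  is:2  ro:11  ex:13  wr:14  — RAW R1: wait I1 write@10
I3  is:3  ro:4  ex:5  wr:12  — WAR R0: wait I2 read@11
I4  is:15  ro:16  ex:19  wr:20  — WAW R2: wait I2 write@14
I5  is:21  ro:22  ex:23  wr:24  — WAW R2: wait I4 write@20
I6  is:22  ro:23  ex:26  wr:27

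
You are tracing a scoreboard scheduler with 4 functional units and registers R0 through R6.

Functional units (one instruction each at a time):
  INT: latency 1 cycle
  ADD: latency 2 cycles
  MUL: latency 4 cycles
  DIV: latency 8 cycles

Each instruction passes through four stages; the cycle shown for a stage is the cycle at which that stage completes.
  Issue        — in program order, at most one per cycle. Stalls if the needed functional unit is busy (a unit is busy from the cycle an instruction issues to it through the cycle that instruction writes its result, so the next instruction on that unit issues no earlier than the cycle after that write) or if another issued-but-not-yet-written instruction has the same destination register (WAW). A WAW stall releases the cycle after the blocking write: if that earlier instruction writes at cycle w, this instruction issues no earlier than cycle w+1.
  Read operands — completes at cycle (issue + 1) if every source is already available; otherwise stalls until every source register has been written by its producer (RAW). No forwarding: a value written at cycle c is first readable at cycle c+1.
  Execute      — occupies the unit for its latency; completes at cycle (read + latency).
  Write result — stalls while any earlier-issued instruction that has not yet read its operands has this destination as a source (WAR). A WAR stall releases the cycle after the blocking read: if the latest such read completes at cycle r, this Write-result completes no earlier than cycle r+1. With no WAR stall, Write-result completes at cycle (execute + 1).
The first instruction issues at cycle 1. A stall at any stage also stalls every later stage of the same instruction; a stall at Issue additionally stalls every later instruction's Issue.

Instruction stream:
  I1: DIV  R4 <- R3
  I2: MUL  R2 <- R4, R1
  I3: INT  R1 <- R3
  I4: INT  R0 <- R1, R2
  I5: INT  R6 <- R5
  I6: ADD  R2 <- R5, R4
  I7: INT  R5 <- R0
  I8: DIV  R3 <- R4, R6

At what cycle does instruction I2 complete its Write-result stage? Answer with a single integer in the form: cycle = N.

cycle = 17

I1: IS=1 RO=2 EX=10 WR=11
I2: IS=2 RO=12 EX=16 WR=17  [RAW R4: wait I1 write@11]
I3: IS=3 RO=4 EX=5 WR=13  [WAR R1: wait I2 read@12]
I4: IS=14 RO=18 EX=19 WR=20  [struct: INT busy until I3 writes@13; RAW R2: wait I2 write@17]
I5: IS=21 RO=22 EX=23 WR=24  [struct: INT busy until I4 writes@20]
I6: IS=22 RO=23 EX=25 WR=26
I7: IS=25 RO=26 EX=27 WR=28  [struct: INT busy until I5 writes@24]
I8: IS=26 RO=27 EX=35 WR=36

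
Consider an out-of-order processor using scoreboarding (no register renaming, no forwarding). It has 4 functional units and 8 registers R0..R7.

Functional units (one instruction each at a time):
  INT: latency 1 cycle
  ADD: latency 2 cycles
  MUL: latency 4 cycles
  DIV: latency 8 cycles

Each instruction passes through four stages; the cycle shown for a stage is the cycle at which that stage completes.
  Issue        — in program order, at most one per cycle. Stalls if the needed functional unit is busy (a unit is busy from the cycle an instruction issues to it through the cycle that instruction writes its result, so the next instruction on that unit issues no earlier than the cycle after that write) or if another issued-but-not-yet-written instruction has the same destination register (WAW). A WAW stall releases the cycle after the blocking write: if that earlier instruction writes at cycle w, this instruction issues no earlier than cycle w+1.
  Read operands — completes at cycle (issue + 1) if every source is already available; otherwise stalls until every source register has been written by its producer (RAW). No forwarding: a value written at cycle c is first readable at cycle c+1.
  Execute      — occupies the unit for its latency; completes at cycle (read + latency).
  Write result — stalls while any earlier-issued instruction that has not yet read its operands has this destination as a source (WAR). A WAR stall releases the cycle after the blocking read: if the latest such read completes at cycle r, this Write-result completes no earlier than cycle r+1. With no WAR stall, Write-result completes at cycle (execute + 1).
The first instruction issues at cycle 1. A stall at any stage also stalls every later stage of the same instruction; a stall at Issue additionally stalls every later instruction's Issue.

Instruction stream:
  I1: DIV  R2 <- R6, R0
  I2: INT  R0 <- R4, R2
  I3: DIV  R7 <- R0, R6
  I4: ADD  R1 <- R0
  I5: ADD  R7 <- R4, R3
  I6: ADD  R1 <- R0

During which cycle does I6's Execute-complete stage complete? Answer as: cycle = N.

cycle = 33

1) issue 1, read 2, done 10, write 11
2) issue 2, read 12, done 13, write 14  <RAW R2: wait I1 write@11>
3) issue 12, read 15, done 23, write 24  <struct: DIV busy until I1 writes@11 / RAW R0: wait I2 write@14>
4) issue 13, read 15, done 17, write 18  <RAW R0: wait I2 write@14>
5) issue 25, read 26, done 28, write 29  <WAW R7: wait I3 write@24>
6) issue 30, read 31, done 33, write 34  <struct: ADD busy until I5 writes@29>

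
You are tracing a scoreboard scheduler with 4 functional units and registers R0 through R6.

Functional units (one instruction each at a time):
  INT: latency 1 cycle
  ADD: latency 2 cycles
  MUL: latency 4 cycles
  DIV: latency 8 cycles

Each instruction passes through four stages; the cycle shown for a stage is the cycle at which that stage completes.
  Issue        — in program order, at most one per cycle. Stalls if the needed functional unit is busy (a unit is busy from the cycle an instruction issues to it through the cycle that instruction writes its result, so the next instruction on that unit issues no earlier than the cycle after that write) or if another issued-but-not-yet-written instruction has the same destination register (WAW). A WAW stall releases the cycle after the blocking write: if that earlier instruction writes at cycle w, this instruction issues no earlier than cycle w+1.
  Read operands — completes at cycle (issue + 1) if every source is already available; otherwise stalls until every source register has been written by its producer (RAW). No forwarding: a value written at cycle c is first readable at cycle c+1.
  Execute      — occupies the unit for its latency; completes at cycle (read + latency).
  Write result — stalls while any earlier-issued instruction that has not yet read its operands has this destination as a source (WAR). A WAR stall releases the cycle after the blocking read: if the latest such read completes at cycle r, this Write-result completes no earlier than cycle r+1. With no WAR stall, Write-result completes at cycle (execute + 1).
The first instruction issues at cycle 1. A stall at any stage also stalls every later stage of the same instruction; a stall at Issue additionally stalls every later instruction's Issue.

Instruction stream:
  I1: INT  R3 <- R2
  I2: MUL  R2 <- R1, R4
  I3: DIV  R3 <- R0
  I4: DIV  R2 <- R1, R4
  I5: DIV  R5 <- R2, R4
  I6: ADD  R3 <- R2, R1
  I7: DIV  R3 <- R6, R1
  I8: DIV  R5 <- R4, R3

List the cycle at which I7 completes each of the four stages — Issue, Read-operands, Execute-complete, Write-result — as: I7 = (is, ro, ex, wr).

I7 = (38, 39, 47, 48)

c1: I1 dispatched to INT
c2: I1 operands ready | I2 dispatched to MUL
c3: I1 complete | I2 operands ready
c4: R3←I1
c5: I3 dispatched to DIV
c6: I3 operands ready
c7: I2 complete
c8: R2←I2
c14: I3 complete
c15: R3←I3
c16: I4 dispatched to DIV
c17: I4 operands ready
c25: I4 complete
c26: R2←I4
c27: I5 dispatched to DIV
c28: I5 operands ready | I6 dispatched to ADD
c29: I6 operands ready
c31: I6 complete
c32: R3←I6
c36: I5 complete
c37: R5←I5
c38: I7 dispatched to DIV
c39: I7 operands ready
c47: I7 complete
c48: R3←I7
c49: I8 dispatched to DIV
c50: I8 operands ready
c58: I8 complete
c59: R5←I8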